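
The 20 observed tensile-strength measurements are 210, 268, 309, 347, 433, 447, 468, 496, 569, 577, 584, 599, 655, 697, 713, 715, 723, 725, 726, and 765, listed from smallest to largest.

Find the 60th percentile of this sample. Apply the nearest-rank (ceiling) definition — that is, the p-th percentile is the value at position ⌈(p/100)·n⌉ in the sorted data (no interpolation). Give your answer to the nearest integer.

n = 20.
Position = ⌈60/100 · 20⌉ = ⌈12⌉ = 12.
The value at rank 12 is 599.

599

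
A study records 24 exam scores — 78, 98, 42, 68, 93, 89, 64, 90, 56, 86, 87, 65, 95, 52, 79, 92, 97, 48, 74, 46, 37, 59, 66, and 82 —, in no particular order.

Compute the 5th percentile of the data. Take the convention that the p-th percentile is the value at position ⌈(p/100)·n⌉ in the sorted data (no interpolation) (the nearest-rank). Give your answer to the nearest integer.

Sorted: 37, 42, 46, 48, 52, 56, 59, 64, 65, 66, 68, 74, 78, 79, 82, 86, 87, 89, 90, 92, 93, 95, 97, 98.
n = 24.
Position = ⌈5/100 · 24⌉ = ⌈1.2⌉ = 2.
The value at rank 2 is 42.

42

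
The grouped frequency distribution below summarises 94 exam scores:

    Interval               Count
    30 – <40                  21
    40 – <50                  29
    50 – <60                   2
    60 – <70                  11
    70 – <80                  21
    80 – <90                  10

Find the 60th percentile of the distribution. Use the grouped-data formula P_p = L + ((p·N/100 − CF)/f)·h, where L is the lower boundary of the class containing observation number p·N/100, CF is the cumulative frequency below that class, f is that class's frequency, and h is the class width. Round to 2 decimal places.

N = 94; target position k = 60/100 · 94 = 56.4.
Cumulative frequencies: 21, 50, 52, 63, 84, 94.
Observation 56.4 falls in the class 60 – <70.
L = 60, CF = 52, f = 11, h = 10.
P60 = 60 + ((56.4 − 52)/11)·10 = 60 + 4 = 64.

64.00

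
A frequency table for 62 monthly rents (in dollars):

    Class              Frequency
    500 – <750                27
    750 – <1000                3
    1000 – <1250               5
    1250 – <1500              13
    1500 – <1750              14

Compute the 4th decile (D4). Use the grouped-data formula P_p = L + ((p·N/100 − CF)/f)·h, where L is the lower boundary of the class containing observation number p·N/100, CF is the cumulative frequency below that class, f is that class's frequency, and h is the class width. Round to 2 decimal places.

N = 62; target position k = 40/100 · 62 = 24.8.
Cumulative frequencies: 27, 30, 35, 48, 62.
Observation 24.8 falls in the class 500 – <750.
L = 500, CF = 0, f = 27, h = 250.
P40 = 500 + ((24.8 − 0)/27)·250 = 500 + 229.63 = 729.63.

729.63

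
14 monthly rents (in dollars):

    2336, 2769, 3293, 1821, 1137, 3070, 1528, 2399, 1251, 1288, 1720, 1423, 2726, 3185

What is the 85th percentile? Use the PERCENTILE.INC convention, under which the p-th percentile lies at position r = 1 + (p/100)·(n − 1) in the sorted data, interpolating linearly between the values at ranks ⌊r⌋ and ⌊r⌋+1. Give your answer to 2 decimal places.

Sorted: 1137, 1251, 1288, 1423, 1528, 1720, 1821, 2336, 2399, 2726, 2769, 3070, 3185, 3293.
n = 14.
r = 1 + (85/100)·(14 − 1) = 1 + 11.05 = 12.05.
Rank 12 is 3070 and rank 13 is 3185.
Interpolate: 3070 + 0.05·(3185 − 3070) = 3070 + 0.05·115 = 3075.75.

3075.75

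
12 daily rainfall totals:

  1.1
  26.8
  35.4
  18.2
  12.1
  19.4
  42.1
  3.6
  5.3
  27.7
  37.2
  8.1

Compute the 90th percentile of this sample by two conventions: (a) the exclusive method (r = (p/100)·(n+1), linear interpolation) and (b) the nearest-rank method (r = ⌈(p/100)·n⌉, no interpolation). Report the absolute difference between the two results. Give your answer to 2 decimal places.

3.43

Sorted: 1.1, 3.6, 5.3, 8.1, 12.1, 18.2, 19.4, 26.8, 27.7, 35.4, 37.2, 42.1.
n = 12.
(a) r = 11.7; between ranks 11 (37.2) and 12 (42.1): 40.63.
(b) the nearest-rank method: rank 11 → 37.2.
|40.63 − 37.2| = 3.43.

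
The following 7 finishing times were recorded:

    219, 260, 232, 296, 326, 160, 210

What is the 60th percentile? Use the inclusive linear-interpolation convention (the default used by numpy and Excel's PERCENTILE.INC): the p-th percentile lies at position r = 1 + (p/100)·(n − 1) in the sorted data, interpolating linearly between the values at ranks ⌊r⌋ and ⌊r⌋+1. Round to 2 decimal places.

Sorted: 160, 210, 219, 232, 260, 296, 326.
n = 7.
r = 1 + (60/100)·(7 − 1) = 1 + 3.6 = 4.6.
Rank 4 is 232 and rank 5 is 260.
Interpolate: 232 + 0.6·(260 − 232) = 232 + 0.6·28 = 248.8.

248.80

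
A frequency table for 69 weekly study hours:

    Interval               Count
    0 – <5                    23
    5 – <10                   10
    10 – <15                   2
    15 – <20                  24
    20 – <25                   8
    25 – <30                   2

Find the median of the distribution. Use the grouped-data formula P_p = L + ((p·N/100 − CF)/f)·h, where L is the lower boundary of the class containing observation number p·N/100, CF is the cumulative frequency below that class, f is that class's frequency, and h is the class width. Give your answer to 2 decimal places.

N = 69; target position k = 50/100 · 69 = 34.5.
Cumulative frequencies: 23, 33, 35, 59, 67, 69.
Observation 34.5 falls in the class 10 – <15.
L = 10, CF = 33, f = 2, h = 5.
P50 = 10 + ((34.5 − 33)/2)·5 = 10 + 3.75 = 13.75.

13.75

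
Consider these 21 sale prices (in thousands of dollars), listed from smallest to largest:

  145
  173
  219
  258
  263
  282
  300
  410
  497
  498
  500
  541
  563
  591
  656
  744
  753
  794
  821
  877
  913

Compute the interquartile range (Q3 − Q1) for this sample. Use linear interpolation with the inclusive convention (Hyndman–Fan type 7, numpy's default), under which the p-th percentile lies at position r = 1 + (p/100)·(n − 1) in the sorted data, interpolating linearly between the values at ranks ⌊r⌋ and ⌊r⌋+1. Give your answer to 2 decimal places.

n = 21.
P25: r = 6 (integer) → 282.
P75: r = 16 (integer) → 744.
Difference: 744 − 282 = 462.

462.00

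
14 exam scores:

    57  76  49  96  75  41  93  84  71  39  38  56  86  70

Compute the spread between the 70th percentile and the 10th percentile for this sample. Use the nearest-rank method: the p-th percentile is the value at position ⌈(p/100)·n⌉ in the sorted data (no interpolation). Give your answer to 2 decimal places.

37.00

Sorted: 38, 39, 41, 49, 56, 57, 70, 71, 75, 76, 84, 86, 93, 96.
n = 14.
P10: rank ⌈10/100·14⌉ = 2 → 39.
P70: rank ⌈70/100·14⌉ = 10 → 76.
Difference: 76 − 39 = 37.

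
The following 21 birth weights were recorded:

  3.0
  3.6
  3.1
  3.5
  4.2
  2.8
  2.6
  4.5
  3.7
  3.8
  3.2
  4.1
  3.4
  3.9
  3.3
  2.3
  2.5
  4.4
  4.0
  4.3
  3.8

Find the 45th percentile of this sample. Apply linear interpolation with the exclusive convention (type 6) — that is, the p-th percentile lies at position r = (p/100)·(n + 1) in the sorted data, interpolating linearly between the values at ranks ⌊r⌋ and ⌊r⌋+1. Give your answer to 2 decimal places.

3.49

Sorted: 2.3, 2.5, 2.6, 2.8, 3.0, 3.1, 3.2, 3.3, 3.4, 3.5, 3.6, 3.7, 3.8, 3.8, 3.9, 4.0, 4.1, 4.2, 4.3, 4.4, 4.5.
n = 21.
r = (45/100)·(21 + 1) = 9.9.
Rank 9 is 3.4 and rank 10 is 3.5.
Interpolate: 3.4 + 0.9·(3.5 − 3.4) = 3.4 + 0.9·0.1 = 3.49.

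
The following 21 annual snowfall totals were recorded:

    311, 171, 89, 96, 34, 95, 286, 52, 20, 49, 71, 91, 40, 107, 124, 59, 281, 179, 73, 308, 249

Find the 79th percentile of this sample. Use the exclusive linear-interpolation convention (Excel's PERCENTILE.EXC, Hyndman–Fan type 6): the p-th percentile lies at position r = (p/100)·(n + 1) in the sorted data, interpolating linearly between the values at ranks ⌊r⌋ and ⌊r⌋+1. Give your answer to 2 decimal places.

261.16

Sorted: 20, 34, 40, 49, 52, 59, 71, 73, 89, 91, 95, 96, 107, 124, 171, 179, 249, 281, 286, 308, 311.
n = 21.
r = (79/100)·(21 + 1) = 17.38.
Rank 17 is 249 and rank 18 is 281.
Interpolate: 249 + 0.38·(281 − 249) = 249 + 0.38·32 = 261.16.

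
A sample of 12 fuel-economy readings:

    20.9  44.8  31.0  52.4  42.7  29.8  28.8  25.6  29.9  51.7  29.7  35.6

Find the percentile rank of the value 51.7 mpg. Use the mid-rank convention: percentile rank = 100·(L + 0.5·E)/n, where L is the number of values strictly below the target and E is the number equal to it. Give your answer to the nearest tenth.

87.5

Sorted: 20.9, 25.6, 28.8, 29.7, 29.8, 29.9, 31.0, 35.6, 42.7, 44.8, 51.7, 52.4.
Count below 51.7: L = 10; count equal: E = 1; n = 12.
Percentile rank = 100·(10 + 0.5·1)/12 = 100·10.5/12 = 87.5.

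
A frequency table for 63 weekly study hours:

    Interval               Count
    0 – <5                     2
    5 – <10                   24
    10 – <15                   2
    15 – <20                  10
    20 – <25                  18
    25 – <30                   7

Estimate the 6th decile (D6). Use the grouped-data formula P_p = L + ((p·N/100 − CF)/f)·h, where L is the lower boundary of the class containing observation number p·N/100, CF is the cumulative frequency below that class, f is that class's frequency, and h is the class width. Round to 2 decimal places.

N = 63; target position k = 60/100 · 63 = 37.8.
Cumulative frequencies: 2, 26, 28, 38, 56, 63.
Observation 37.8 falls in the class 15 – <20.
L = 15, CF = 28, f = 10, h = 5.
P60 = 15 + ((37.8 − 28)/10)·5 = 15 + 4.9 = 19.9.

19.90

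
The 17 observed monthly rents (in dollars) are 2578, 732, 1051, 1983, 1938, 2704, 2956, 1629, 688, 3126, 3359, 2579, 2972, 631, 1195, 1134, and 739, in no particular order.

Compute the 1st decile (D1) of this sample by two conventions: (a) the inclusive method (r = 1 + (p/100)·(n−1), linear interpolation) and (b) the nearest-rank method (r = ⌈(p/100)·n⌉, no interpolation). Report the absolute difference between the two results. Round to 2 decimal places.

26.40

Sorted: 631, 688, 732, 739, 1051, 1134, 1195, 1629, 1938, 1983, 2578, 2579, 2704, 2956, 2972, 3126, 3359.
n = 17.
(a) r = 2.6; between ranks 2 (688) and 3 (732): 714.4.
(b) the nearest-rank method: rank 2 → 688.
|714.4 − 688| = 26.4.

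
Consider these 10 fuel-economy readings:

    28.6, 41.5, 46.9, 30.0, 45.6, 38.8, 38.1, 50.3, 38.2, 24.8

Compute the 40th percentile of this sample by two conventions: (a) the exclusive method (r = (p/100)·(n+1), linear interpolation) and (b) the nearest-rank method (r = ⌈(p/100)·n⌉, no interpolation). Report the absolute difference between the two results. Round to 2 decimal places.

0.04

Sorted: 24.8, 28.6, 30.0, 38.1, 38.2, 38.8, 41.5, 45.6, 46.9, 50.3.
n = 10.
(a) r = 4.4; between ranks 4 (38.1) and 5 (38.2): 38.14.
(b) the nearest-rank method: rank 4 → 38.1.
|38.14 − 38.1| = 0.04.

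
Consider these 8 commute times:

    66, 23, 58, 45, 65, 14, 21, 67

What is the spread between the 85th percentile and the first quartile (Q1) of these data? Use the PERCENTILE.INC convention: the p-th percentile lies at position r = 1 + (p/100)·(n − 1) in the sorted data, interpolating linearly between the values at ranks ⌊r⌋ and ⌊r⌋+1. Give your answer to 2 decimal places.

Sorted: 14, 21, 23, 45, 58, 65, 66, 67.
n = 8.
P25: r = 2.75; ranks 2–3 are 21, 23; interpolating gives 22.5.
P85: r = 6.95; ranks 6–7 are 65, 66; interpolating gives 65.95.
Difference: 65.95 − 22.5 = 43.45.

43.45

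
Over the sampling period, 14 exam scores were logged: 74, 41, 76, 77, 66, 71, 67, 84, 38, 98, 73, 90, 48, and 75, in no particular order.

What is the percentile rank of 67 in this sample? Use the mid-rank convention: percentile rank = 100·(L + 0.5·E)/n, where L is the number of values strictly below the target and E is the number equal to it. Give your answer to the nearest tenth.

Sorted: 38, 41, 48, 66, 67, 71, 73, 74, 75, 76, 77, 84, 90, 98.
Count below 67: L = 4; count equal: E = 1; n = 14.
Percentile rank = 100·(4 + 0.5·1)/14 = 100·4.5/14 = 32.14.

32.1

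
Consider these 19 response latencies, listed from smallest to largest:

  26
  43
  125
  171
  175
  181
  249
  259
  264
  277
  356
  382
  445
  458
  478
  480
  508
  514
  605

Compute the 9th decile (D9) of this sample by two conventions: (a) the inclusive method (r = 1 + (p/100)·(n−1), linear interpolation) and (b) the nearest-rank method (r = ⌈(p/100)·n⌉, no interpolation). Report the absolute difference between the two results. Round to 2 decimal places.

4.80

n = 19.
(a) r = 17.2; between ranks 17 (508) and 18 (514): 509.2.
(b) the nearest-rank method: rank 18 → 514.
|509.2 − 514| = 4.8.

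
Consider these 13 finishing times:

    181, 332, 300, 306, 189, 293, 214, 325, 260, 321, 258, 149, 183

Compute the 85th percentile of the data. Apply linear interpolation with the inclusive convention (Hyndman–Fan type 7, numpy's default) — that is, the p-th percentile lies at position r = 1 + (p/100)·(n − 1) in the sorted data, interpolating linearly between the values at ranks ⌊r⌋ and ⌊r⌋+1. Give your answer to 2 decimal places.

Sorted: 149, 181, 183, 189, 214, 258, 260, 293, 300, 306, 321, 325, 332.
n = 13.
r = 1 + (85/100)·(13 − 1) = 1 + 10.2 = 11.2.
Rank 11 is 321 and rank 12 is 325.
Interpolate: 321 + 0.2·(325 − 321) = 321 + 0.2·4 = 321.8.

321.80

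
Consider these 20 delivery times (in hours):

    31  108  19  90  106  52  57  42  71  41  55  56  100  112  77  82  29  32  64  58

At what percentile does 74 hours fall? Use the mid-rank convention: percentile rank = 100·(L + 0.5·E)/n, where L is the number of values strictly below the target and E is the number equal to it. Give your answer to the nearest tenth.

65.0

Sorted: 19, 29, 31, 32, 41, 42, 52, 55, 56, 57, 58, 64, 71, 77, 82, 90, 100, 106, 108, 112.
Count below 74: L = 13; count equal: E = 0; n = 20.
Percentile rank = 100·(13 + 0.5·0)/20 = 100·13/20 = 65.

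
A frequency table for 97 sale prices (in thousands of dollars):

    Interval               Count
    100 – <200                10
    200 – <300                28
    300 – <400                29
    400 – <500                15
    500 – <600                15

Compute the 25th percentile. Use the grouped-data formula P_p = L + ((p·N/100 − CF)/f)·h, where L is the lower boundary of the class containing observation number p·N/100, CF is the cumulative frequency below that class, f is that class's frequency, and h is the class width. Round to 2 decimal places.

250.89

N = 97; target position k = 25/100 · 97 = 24.25.
Cumulative frequencies: 10, 38, 67, 82, 97.
Observation 24.25 falls in the class 200 – <300.
L = 200, CF = 10, f = 28, h = 100.
P25 = 200 + ((24.25 − 10)/28)·100 = 200 + 50.8929 = 250.893.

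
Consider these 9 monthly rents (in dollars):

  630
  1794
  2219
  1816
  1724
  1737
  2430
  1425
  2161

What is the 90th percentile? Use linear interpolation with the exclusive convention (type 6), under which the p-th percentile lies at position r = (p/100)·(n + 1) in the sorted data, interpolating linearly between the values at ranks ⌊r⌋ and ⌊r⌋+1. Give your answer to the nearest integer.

Sorted: 630, 1425, 1724, 1737, 1794, 1816, 2161, 2219, 2430.
n = 9.
r = (90/100)·(9 + 1) = 9.
r is an integer, so P90 is the value at rank 9: 2430.

2430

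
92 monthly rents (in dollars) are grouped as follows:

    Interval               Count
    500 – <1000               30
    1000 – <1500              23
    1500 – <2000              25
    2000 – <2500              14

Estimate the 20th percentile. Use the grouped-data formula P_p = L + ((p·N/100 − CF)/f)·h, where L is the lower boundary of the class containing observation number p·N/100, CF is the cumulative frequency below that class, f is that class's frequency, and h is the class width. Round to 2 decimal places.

806.67

N = 92; target position k = 20/100 · 92 = 18.4.
Cumulative frequencies: 30, 53, 78, 92.
Observation 18.4 falls in the class 500 – <1000.
L = 500, CF = 0, f = 30, h = 500.
P20 = 500 + ((18.4 − 0)/30)·500 = 500 + 306.667 = 806.667.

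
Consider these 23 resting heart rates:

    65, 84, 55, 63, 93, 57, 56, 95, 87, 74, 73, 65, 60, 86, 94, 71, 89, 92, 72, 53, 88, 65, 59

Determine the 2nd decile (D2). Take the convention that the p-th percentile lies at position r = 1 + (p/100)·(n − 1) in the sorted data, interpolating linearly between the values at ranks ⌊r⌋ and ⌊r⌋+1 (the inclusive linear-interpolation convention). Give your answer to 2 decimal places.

Sorted: 53, 55, 56, 57, 59, 60, 63, 65, 65, 65, 71, 72, 73, 74, 84, 86, 87, 88, 89, 92, 93, 94, 95.
n = 23.
r = 1 + (20/100)·(23 − 1) = 1 + 4.4 = 5.4.
Rank 5 is 59 and rank 6 is 60.
Interpolate: 59 + 0.4·(60 − 59) = 59 + 0.4·1 = 59.4.

59.40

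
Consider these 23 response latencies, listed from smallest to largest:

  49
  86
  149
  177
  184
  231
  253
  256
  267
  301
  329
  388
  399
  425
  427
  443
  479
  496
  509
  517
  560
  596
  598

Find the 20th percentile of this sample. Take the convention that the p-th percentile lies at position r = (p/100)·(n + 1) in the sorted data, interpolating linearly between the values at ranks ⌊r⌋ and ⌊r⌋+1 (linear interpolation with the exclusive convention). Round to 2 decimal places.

182.60

n = 23.
r = (20/100)·(23 + 1) = 4.8.
Rank 4 is 177 and rank 5 is 184.
Interpolate: 177 + 0.8·(184 − 177) = 177 + 0.8·7 = 182.6.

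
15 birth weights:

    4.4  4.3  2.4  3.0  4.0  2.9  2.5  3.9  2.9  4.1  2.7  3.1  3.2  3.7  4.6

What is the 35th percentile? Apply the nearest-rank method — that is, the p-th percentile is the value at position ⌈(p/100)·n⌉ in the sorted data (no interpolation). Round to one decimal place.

3.0

Sorted: 2.4, 2.5, 2.7, 2.9, 2.9, 3.0, 3.1, 3.2, 3.7, 3.9, 4.0, 4.1, 4.3, 4.4, 4.6.
n = 15.
Position = ⌈35/100 · 15⌉ = ⌈5.25⌉ = 6.
The value at rank 6 is 3.0.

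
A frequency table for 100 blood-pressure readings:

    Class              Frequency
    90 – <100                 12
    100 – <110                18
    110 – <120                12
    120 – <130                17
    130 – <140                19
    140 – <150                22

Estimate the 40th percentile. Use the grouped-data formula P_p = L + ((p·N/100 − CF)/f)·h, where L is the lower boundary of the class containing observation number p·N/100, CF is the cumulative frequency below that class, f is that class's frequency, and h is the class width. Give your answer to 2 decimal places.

N = 100; target position k = 40/100 · 100 = 40.
Cumulative frequencies: 12, 30, 42, 59, 78, 100.
Observation 40 falls in the class 110 – <120.
L = 110, CF = 30, f = 12, h = 10.
P40 = 110 + ((40 − 30)/12)·10 = 110 + 8.33333 = 118.333.

118.33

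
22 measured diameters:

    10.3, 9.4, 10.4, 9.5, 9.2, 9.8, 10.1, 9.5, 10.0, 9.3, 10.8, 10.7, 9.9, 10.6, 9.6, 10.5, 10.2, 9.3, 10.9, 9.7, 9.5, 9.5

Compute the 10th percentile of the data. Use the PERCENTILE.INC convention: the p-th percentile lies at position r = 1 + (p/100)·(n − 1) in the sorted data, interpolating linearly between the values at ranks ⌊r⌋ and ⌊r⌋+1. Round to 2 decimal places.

Sorted: 9.2, 9.3, 9.3, 9.4, 9.5, 9.5, 9.5, 9.5, 9.6, 9.7, 9.8, 9.9, 10.0, 10.1, 10.2, 10.3, 10.4, 10.5, 10.6, 10.7, 10.8, 10.9.
n = 22.
r = 1 + (10/100)·(22 − 1) = 1 + 2.1 = 3.1.
Rank 3 is 9.3 and rank 4 is 9.4.
Interpolate: 9.3 + 0.1·(9.4 − 9.3) = 9.3 + 0.1·0.1 = 9.31.

9.31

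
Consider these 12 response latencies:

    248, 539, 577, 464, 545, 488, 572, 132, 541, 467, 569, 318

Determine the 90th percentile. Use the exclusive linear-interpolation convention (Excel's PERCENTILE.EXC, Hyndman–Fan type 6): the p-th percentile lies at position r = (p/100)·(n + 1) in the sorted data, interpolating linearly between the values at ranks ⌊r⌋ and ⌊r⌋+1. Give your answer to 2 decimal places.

Sorted: 132, 248, 318, 464, 467, 488, 539, 541, 545, 569, 572, 577.
n = 12.
r = (90/100)·(12 + 1) = 11.7.
Rank 11 is 572 and rank 12 is 577.
Interpolate: 572 + 0.7·(577 − 572) = 572 + 0.7·5 = 575.5.

575.50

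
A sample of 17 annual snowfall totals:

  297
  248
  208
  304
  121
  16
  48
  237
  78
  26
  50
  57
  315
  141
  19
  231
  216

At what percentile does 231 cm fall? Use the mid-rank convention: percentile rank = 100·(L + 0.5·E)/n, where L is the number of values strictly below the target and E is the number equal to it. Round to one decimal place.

Sorted: 16, 19, 26, 48, 50, 57, 78, 121, 141, 208, 216, 231, 237, 248, 297, 304, 315.
Count below 231: L = 11; count equal: E = 1; n = 17.
Percentile rank = 100·(11 + 0.5·1)/17 = 100·11.5/17 = 67.65.

67.6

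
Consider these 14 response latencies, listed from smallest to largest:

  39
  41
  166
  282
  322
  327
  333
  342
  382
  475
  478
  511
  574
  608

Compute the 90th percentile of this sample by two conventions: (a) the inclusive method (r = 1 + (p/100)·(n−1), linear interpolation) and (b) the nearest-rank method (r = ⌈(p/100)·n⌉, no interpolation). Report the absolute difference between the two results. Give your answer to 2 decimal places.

n = 14.
(a) r = 12.7; between ranks 12 (511) and 13 (574): 555.1.
(b) the nearest-rank method: rank 13 → 574.
|555.1 − 574| = 18.9.

18.90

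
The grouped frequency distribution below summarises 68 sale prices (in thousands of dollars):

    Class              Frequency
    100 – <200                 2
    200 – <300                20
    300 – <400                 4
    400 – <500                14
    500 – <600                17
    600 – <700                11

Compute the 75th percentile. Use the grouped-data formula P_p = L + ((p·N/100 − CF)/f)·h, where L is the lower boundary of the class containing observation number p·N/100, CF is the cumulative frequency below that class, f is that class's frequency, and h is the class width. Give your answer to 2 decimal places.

N = 68; target position k = 75/100 · 68 = 51.
Cumulative frequencies: 2, 22, 26, 40, 57, 68.
Observation 51 falls in the class 500 – <600.
L = 500, CF = 40, f = 17, h = 100.
P75 = 500 + ((51 − 40)/17)·100 = 500 + 64.7059 = 564.706.

564.71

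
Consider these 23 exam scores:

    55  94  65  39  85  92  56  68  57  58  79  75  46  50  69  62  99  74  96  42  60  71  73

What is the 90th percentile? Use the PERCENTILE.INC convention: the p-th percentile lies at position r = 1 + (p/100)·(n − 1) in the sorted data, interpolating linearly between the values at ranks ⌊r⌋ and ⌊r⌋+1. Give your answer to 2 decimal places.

Sorted: 39, 42, 46, 50, 55, 56, 57, 58, 60, 62, 65, 68, 69, 71, 73, 74, 75, 79, 85, 92, 94, 96, 99.
n = 23.
r = 1 + (90/100)·(23 − 1) = 1 + 19.8 = 20.8.
Rank 20 is 92 and rank 21 is 94.
Interpolate: 92 + 0.8·(94 − 92) = 92 + 0.8·2 = 93.6.

93.60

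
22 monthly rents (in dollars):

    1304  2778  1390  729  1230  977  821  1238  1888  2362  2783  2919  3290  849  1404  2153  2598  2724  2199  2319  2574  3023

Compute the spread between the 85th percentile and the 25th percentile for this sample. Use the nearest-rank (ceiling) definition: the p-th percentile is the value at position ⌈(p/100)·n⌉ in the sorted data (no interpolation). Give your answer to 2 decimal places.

1545.00

Sorted: 729, 821, 849, 977, 1230, 1238, 1304, 1390, 1404, 1888, 2153, 2199, 2319, 2362, 2574, 2598, 2724, 2778, 2783, 2919, 3023, 3290.
n = 22.
P25: rank ⌈25/100·22⌉ = 6 → 1238.
P85: rank ⌈85/100·22⌉ = 19 → 2783.
Difference: 2783 − 1238 = 1545.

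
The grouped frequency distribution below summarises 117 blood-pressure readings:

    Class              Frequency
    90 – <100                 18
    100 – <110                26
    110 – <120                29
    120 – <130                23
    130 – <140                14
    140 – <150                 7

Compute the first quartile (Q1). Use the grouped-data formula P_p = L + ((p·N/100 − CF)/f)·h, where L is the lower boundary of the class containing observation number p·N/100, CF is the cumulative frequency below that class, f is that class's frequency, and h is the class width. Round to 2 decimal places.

N = 117; target position k = 25/100 · 117 = 29.25.
Cumulative frequencies: 18, 44, 73, 96, 110, 117.
Observation 29.25 falls in the class 100 – <110.
L = 100, CF = 18, f = 26, h = 10.
P25 = 100 + ((29.25 − 18)/26)·10 = 100 + 4.32692 = 104.327.

104.33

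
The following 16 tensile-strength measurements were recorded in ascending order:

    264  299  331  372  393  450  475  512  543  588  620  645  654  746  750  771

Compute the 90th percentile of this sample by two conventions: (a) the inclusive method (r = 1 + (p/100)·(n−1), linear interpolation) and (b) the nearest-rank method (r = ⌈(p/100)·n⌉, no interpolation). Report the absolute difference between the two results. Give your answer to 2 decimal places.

2.00

n = 16.
(a) r = 14.5; between ranks 14 (746) and 15 (750): 748.
(b) the nearest-rank method: rank 15 → 750.
|748 − 750| = 2.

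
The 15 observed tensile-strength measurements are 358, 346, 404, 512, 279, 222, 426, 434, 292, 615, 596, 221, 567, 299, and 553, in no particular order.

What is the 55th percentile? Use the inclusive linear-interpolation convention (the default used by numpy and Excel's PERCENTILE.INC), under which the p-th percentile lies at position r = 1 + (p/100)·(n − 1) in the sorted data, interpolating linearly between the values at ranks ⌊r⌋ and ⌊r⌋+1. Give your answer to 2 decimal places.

419.40

Sorted: 221, 222, 279, 292, 299, 346, 358, 404, 426, 434, 512, 553, 567, 596, 615.
n = 15.
r = 1 + (55/100)·(15 − 1) = 1 + 7.7 = 8.7.
Rank 8 is 404 and rank 9 is 426.
Interpolate: 404 + 0.7·(426 − 404) = 404 + 0.7·22 = 419.4.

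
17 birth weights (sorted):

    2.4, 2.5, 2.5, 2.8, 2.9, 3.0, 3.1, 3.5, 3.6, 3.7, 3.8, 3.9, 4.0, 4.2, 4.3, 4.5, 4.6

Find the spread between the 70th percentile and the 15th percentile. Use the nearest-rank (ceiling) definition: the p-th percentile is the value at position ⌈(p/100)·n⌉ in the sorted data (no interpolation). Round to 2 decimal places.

n = 17.
P15: rank ⌈15/100·17⌉ = 3 → 2.5.
P70: rank ⌈70/100·17⌉ = 12 → 3.9.
Difference: 3.9 − 2.5 = 1.4.

1.40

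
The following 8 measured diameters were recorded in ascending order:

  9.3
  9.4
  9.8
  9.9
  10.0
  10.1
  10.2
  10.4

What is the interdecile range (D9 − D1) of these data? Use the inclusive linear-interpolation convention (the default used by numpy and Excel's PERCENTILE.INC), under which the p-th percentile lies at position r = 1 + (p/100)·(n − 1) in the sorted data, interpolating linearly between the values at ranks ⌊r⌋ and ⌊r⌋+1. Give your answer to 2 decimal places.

0.89

n = 8.
P10: r = 1.7; ranks 1–2 are 9.3, 9.4; interpolating gives 9.37.
P90: r = 7.3; ranks 7–8 are 10.2, 10.4; interpolating gives 10.26.
Difference: 10.26 − 9.37 = 0.89.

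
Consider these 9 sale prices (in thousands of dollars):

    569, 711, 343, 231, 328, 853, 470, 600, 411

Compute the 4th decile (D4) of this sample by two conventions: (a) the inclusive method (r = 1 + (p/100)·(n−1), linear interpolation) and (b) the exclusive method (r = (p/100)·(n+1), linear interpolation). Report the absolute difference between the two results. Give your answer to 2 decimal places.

11.80

Sorted: 231, 328, 343, 411, 470, 569, 600, 711, 853.
n = 9.
(a) r = 4.2; between ranks 4 (411) and 5 (470): 422.8.
(b) r = 4 → value at rank 4 = 411.
|422.8 − 411| = 11.8.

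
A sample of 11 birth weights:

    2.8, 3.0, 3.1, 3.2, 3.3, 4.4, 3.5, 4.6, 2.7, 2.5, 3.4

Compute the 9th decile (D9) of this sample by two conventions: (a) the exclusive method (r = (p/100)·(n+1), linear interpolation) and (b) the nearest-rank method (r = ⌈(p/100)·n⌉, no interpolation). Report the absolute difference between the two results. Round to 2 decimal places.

0.16

Sorted: 2.5, 2.7, 2.8, 3.0, 3.1, 3.2, 3.3, 3.4, 3.5, 4.4, 4.6.
n = 11.
(a) r = 10.8; between ranks 10 (4.4) and 11 (4.6): 4.56.
(b) the nearest-rank method: rank 10 → 4.4.
|4.56 − 4.4| = 0.16.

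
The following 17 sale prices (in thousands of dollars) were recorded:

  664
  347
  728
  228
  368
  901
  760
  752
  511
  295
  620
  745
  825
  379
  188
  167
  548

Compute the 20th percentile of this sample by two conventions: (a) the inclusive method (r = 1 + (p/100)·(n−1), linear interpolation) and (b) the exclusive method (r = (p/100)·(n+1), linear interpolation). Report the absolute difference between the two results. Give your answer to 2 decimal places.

37.20

Sorted: 167, 188, 228, 295, 347, 368, 379, 511, 548, 620, 664, 728, 745, 752, 760, 825, 901.
n = 17.
(a) r = 4.2; between ranks 4 (295) and 5 (347): 305.4.
(b) r = 3.6; between ranks 3 (228) and 4 (295): 268.2.
|305.4 − 268.2| = 37.2.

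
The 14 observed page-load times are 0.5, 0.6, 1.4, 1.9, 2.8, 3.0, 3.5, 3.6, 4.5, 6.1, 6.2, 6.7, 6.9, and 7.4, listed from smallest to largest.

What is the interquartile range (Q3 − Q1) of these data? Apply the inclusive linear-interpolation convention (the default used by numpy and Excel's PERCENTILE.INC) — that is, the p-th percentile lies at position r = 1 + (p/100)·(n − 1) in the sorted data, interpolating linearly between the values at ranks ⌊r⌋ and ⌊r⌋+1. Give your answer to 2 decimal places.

n = 14.
P25: r = 4.25; ranks 4–5 are 1.9, 2.8; interpolating gives 2.125.
P75: r = 10.75; ranks 10–11 are 6.1, 6.2; interpolating gives 6.175.
Difference: 6.175 − 2.125 = 4.05.

4.05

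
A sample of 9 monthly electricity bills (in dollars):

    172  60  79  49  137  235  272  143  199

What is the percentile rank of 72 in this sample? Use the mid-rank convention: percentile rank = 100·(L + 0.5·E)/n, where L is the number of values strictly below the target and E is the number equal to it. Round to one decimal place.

22.2

Sorted: 49, 60, 79, 137, 143, 172, 199, 235, 272.
Count below 72: L = 2; count equal: E = 0; n = 9.
Percentile rank = 100·(2 + 0.5·0)/9 = 100·2/9 = 22.22.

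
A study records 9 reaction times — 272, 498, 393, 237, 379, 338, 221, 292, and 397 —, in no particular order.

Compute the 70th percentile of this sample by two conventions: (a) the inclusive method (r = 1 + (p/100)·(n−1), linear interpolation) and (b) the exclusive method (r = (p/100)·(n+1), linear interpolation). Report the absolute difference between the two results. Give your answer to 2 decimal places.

Sorted: 221, 237, 272, 292, 338, 379, 393, 397, 498.
n = 9.
(a) r = 6.6; between ranks 6 (379) and 7 (393): 387.4.
(b) r = 7 → value at rank 7 = 393.
|387.4 − 393| = 5.6.

5.60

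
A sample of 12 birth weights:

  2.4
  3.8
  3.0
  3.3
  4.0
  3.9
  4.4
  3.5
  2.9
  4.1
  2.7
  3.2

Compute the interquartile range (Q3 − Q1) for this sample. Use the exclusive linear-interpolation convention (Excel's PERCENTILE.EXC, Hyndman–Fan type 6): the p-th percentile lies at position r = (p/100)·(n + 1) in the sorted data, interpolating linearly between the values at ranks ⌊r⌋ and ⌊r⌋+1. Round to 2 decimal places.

Sorted: 2.4, 2.7, 2.9, 3.0, 3.2, 3.3, 3.5, 3.8, 3.9, 4.0, 4.1, 4.4.
n = 12.
P25: r = 3.25; ranks 3–4 are 2.9, 3.0; interpolating gives 2.925.
P75: r = 9.75; ranks 9–10 are 3.9, 4.0; interpolating gives 3.975.
Difference: 3.975 − 2.925 = 1.05.

1.05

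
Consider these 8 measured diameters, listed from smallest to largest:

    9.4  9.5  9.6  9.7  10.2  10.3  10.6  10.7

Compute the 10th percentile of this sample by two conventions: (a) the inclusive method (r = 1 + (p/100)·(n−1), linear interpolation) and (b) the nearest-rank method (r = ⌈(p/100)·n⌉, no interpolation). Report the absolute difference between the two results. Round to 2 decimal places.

n = 8.
(a) r = 1.7; between ranks 1 (9.4) and 2 (9.5): 9.47.
(b) the nearest-rank method: rank 1 → 9.4.
|9.47 − 9.4| = 0.07.

0.07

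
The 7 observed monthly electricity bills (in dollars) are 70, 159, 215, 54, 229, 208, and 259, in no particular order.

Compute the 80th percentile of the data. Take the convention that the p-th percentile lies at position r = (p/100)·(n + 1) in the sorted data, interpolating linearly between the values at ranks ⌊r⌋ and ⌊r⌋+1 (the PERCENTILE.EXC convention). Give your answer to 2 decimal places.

241.00

Sorted: 54, 70, 159, 208, 215, 229, 259.
n = 7.
r = (80/100)·(7 + 1) = 6.4.
Rank 6 is 229 and rank 7 is 259.
Interpolate: 229 + 0.4·(259 − 229) = 229 + 0.4·30 = 241.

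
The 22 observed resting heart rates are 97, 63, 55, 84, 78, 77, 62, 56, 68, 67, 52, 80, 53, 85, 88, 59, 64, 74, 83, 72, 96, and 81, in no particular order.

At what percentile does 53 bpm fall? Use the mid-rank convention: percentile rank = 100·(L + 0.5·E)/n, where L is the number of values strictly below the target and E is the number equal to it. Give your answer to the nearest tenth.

6.8

Sorted: 52, 53, 55, 56, 59, 62, 63, 64, 67, 68, 72, 74, 77, 78, 80, 81, 83, 84, 85, 88, 96, 97.
Count below 53: L = 1; count equal: E = 1; n = 22.
Percentile rank = 100·(1 + 0.5·1)/22 = 100·1.5/22 = 6.818.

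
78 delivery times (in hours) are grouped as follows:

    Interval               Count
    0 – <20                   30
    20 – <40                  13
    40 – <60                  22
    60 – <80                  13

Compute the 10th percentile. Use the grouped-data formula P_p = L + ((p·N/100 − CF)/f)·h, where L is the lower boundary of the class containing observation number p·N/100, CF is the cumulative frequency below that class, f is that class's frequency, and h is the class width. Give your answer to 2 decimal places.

5.20

N = 78; target position k = 10/100 · 78 = 7.8.
Cumulative frequencies: 30, 43, 65, 78.
Observation 7.8 falls in the class 0 – <20.
L = 0, CF = 0, f = 30, h = 20.
P10 = 0 + ((7.8 − 0)/30)·20 = 0 + 5.2 = 5.2.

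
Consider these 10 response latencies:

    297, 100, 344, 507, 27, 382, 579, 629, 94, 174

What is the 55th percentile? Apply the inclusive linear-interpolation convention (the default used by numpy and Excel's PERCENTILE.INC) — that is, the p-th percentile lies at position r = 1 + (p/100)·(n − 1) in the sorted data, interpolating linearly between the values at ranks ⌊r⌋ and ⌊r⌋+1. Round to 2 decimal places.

341.65

Sorted: 27, 94, 100, 174, 297, 344, 382, 507, 579, 629.
n = 10.
r = 1 + (55/100)·(10 − 1) = 1 + 4.95 = 5.95.
Rank 5 is 297 and rank 6 is 344.
Interpolate: 297 + 0.95·(344 − 297) = 297 + 0.95·47 = 341.65.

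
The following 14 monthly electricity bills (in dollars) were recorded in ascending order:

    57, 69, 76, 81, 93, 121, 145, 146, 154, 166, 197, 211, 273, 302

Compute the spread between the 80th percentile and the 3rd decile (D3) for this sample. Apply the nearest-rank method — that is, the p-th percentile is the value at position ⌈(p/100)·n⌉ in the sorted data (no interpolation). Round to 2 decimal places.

n = 14.
P30: rank ⌈30/100·14⌉ = 5 → 93.
P80: rank ⌈80/100·14⌉ = 12 → 211.
Difference: 211 − 93 = 118.

118.00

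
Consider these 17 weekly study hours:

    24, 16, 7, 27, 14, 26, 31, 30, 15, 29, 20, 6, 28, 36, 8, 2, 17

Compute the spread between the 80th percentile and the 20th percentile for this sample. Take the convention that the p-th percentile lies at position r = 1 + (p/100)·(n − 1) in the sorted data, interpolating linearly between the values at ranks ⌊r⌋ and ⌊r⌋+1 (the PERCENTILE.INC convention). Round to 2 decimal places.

19.60

Sorted: 2, 6, 7, 8, 14, 15, 16, 17, 20, 24, 26, 27, 28, 29, 30, 31, 36.
n = 17.
P20: r = 4.2; ranks 4–5 are 8, 14; interpolating gives 9.2.
P80: r = 13.8; ranks 13–14 are 28, 29; interpolating gives 28.8.
Difference: 28.8 − 9.2 = 19.6.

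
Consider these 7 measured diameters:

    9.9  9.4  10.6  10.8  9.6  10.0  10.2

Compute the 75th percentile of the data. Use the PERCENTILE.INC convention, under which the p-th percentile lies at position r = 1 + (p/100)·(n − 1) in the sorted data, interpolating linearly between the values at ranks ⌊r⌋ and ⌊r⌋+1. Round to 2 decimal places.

10.40

Sorted: 9.4, 9.6, 9.9, 10.0, 10.2, 10.6, 10.8.
n = 7.
r = 1 + (75/100)·(7 − 1) = 1 + 4.5 = 5.5.
Rank 5 is 10.2 and rank 6 is 10.6.
Interpolate: 10.2 + 0.5·(10.6 − 10.2) = 10.2 + 0.5·0.4 = 10.4.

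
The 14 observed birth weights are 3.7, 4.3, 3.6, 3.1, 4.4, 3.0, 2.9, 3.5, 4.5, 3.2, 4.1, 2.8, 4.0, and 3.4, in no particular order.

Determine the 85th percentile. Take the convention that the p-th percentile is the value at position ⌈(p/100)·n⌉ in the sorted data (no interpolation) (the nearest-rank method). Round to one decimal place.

Sorted: 2.8, 2.9, 3.0, 3.1, 3.2, 3.4, 3.5, 3.6, 3.7, 4.0, 4.1, 4.3, 4.4, 4.5.
n = 14.
Position = ⌈85/100 · 14⌉ = ⌈11.9⌉ = 12.
The value at rank 12 is 4.3.

4.3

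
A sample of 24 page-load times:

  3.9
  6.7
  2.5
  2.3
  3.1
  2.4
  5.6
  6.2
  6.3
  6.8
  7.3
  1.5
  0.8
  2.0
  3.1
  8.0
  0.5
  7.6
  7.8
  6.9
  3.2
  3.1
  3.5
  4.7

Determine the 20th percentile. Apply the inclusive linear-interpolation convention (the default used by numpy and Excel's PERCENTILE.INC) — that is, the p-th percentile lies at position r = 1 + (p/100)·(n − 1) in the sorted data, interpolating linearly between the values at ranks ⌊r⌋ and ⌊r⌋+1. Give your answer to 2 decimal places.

Sorted: 0.5, 0.8, 1.5, 2.0, 2.3, 2.4, 2.5, 3.1, 3.1, 3.1, 3.2, 3.5, 3.9, 4.7, 5.6, 6.2, 6.3, 6.7, 6.8, 6.9, 7.3, 7.6, 7.8, 8.0.
n = 24.
r = 1 + (20/100)·(24 − 1) = 1 + 4.6 = 5.6.
Rank 5 is 2.3 and rank 6 is 2.4.
Interpolate: 2.3 + 0.6·(2.4 − 2.3) = 2.3 + 0.6·0.1 = 2.36.

2.36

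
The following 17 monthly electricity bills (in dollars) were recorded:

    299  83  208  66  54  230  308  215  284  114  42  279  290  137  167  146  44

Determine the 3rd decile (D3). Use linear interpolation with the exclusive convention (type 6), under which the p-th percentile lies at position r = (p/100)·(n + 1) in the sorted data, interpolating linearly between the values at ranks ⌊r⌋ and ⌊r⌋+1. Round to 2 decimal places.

Sorted: 42, 44, 54, 66, 83, 114, 137, 146, 167, 208, 215, 230, 279, 284, 290, 299, 308.
n = 17.
r = (30/100)·(17 + 1) = 5.4.
Rank 5 is 83 and rank 6 is 114.
Interpolate: 83 + 0.4·(114 − 83) = 83 + 0.4·31 = 95.4.

95.40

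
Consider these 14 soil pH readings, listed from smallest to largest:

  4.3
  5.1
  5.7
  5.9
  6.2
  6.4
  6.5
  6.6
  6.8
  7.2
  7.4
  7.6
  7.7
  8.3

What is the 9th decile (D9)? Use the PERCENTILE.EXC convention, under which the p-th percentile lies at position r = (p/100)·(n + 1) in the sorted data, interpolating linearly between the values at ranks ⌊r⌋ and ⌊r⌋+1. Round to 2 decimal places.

n = 14.
r = (90/100)·(14 + 1) = 13.5.
Rank 13 is 7.7 and rank 14 is 8.3.
Interpolate: 7.7 + 0.5·(8.3 − 7.7) = 7.7 + 0.5·0.6 = 8.

8.00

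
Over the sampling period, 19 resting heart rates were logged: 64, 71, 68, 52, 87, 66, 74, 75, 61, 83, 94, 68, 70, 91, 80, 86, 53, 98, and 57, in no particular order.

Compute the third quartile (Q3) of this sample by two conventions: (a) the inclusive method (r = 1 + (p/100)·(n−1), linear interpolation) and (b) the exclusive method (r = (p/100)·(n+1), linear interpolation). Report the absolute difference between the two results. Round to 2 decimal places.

1.50

Sorted: 52, 53, 57, 61, 64, 66, 68, 68, 70, 71, 74, 75, 80, 83, 86, 87, 91, 94, 98.
n = 19.
(a) r = 14.5; between ranks 14 (83) and 15 (86): 84.5.
(b) r = 15 → value at rank 15 = 86.
|84.5 − 86| = 1.5.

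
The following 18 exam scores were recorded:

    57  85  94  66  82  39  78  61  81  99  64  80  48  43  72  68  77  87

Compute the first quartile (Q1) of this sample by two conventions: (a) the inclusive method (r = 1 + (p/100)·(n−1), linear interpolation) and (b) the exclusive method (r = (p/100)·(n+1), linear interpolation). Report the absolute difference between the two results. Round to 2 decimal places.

Sorted: 39, 43, 48, 57, 61, 64, 66, 68, 72, 77, 78, 80, 81, 82, 85, 87, 94, 99.
n = 18.
(a) r = 5.25; between ranks 5 (61) and 6 (64): 61.75.
(b) r = 4.75; between ranks 4 (57) and 5 (61): 60.
|61.75 − 60| = 1.75.

1.75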